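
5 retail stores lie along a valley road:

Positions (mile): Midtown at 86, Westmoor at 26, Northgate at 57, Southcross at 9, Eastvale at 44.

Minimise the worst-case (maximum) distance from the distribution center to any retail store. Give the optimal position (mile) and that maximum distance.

location 47.5, max distance 38.5

The 1-center on a line is the midpoint of the two extreme points: leftmost at 9, rightmost at 86.
Optimal location = (9 + 86)/2 = 47.5; maximum distance = (86 − 9)/2 = 38.5.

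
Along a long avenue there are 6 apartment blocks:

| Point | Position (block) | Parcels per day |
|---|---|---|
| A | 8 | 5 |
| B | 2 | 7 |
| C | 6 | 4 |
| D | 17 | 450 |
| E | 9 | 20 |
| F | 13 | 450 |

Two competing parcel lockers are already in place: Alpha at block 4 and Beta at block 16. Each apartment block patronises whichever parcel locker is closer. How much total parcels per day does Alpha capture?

36

The indifferent point is the midpoint (4+16)/2 = 10; apartment blocks left of it (closer to Alpha at 4) go to Alpha, those right go to Beta.
  B at 2 (w=7) → Alpha
  C at 6 (w=4) → Alpha
  A at 8 (w=5) → Alpha
  E at 9 (w=20) → Alpha
  F at 13 (w=450) → Beta
  D at 17 (w=450) → Beta
Alpha captures 36; Beta captures 900.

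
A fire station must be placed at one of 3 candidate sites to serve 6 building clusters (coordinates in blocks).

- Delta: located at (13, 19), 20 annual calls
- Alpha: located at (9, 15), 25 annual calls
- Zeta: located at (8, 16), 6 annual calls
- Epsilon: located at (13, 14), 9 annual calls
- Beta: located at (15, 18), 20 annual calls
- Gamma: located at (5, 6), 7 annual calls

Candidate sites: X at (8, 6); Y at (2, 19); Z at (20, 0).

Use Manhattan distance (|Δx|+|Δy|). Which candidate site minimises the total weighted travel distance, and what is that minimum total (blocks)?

Y, total 1085 blocks

Total weighted distance at each candidate:
  X (8, 6): total = 1188
  Y (2, 19): total = 1085
  Z (20, 0): total = 2134
Minimum is at Y with total 1085 blocks.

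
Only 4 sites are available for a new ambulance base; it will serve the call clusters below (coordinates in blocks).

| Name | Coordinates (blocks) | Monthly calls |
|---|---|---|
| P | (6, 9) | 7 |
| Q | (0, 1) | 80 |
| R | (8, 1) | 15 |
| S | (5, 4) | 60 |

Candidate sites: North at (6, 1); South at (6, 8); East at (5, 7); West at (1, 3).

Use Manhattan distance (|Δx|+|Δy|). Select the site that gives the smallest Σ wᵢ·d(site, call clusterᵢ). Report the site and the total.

Total weighted distance at each candidate:
  North (6, 1): total = 806
  South (6, 8): total = 1482
  East (5, 7): total = 1216
  West (1, 3): total = 752
Minimum is at West with total 752 blocks.

West, total 752 blocks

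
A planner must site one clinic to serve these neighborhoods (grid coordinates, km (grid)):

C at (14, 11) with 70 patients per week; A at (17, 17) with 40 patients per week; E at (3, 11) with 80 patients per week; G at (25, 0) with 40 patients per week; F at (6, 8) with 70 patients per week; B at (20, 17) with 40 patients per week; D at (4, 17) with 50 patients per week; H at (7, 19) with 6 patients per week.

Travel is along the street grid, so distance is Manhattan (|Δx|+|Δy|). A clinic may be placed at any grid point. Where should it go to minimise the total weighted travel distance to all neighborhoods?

Manhattan distance separates: Σwᵢ(|x−xᵢ|+|y−yᵢ|) = Σwᵢ|x−xᵢ| + Σwᵢ|y−yᵢ|, so x and y are optimised independently as 1-D weighted medians.
Total weight W = 396; half = 198.
x-coordinate, sorted with cumulative weight:
  x=3 (E, w=80) cum 80
  x=4 (D, w=50) cum 130
  x=6 (F, w=70) cum 200  ← median
  x=7 (H, w=6) cum 206
  x=14 (C, w=70) cum 276
  x=17 (A, w=40) cum 316
  x=20 (B, w=40) cum 356
  x=25 (G, w=40) cum 396
⇒ x* = 6
y-coordinate, sorted with cumulative weight:
  y=0 (G, w=40) cum 40
  y=8 (F, w=70) cum 110
  y=11 (C, w=70) cum 180
  y=11 (E, w=80) cum 260  ← median
  y=17 (A, w=40) cum 300
  y=17 (B, w=40) cum 340
  y=17 (D, w=50) cum 390
  y=19 (H, w=6) cum 396
⇒ y* = 11

(6, 11)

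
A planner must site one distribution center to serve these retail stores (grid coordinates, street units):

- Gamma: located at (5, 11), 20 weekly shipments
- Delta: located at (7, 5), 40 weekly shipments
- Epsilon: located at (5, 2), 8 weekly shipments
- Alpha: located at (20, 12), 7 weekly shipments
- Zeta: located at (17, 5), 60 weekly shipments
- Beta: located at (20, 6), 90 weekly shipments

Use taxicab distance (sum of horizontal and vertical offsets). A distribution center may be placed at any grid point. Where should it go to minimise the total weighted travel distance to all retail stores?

(17, 6)

Manhattan distance separates: Σwᵢ(|x−xᵢ|+|y−yᵢ|) = Σwᵢ|x−xᵢ| + Σwᵢ|y−yᵢ|, so x and y are optimised independently as 1-D weighted medians.
Total weight W = 225; half = 112.5.
x-coordinate, sorted with cumulative weight:
  x=5 (Gamma, w=20) cum 20
  x=5 (Epsilon, w=8) cum 28
  x=7 (Delta, w=40) cum 68
  x=17 (Zeta, w=60) cum 128  ← median
  x=20 (Alpha, w=7) cum 135
  x=20 (Beta, w=90) cum 225
⇒ x* = 17
y-coordinate, sorted with cumulative weight:
  y=2 (Epsilon, w=8) cum 8
  y=5 (Delta, w=40) cum 48
  y=5 (Zeta, w=60) cum 108
  y=6 (Beta, w=90) cum 198  ← median
  y=11 (Gamma, w=20) cum 218
  y=12 (Alpha, w=7) cum 225
⇒ y* = 6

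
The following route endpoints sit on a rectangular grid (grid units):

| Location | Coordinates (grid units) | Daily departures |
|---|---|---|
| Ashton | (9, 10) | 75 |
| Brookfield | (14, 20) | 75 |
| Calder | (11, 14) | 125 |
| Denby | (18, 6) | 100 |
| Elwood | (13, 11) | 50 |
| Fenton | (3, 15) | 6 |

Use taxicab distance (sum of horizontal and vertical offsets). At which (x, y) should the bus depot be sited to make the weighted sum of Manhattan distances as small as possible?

(13, 11)

Manhattan distance separates: Σwᵢ(|x−xᵢ|+|y−yᵢ|) = Σwᵢ|x−xᵢ| + Σwᵢ|y−yᵢ|, so x and y are optimised independently as 1-D weighted medians.
Total weight W = 431; half = 215.5.
x-coordinate, sorted with cumulative weight:
  x=3 (Fenton, w=6) cum 6
  x=9 (Ashton, w=75) cum 81
  x=11 (Calder, w=125) cum 206
  x=13 (Elwood, w=50) cum 256  ← median
  x=14 (Brookfield, w=75) cum 331
  x=18 (Denby, w=100) cum 431
⇒ x* = 13
y-coordinate, sorted with cumulative weight:
  y=6 (Denby, w=100) cum 100
  y=10 (Ashton, w=75) cum 175
  y=11 (Elwood, w=50) cum 225  ← median
  y=14 (Calder, w=125) cum 350
  y=15 (Fenton, w=6) cum 356
  y=20 (Brookfield, w=75) cum 431
⇒ y* = 11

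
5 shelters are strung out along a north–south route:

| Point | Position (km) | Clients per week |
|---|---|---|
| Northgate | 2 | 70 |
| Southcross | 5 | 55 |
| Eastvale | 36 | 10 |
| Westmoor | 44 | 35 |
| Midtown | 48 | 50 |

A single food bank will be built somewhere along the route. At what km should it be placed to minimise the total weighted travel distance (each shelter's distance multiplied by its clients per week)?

For a sum of weighted absolute distances on a line, the optimum is the weighted median (not the mean). Total weight W = 220; half-weight = 110.
Sort by position and accumulate weight:
  km 2 (Northgate, w=70) → cum 70
  km 5 (Southcross, w=55) → cum 125  ≥ 110 → median here
  km 36 (Eastvale, w=10) → cum 135
  km 44 (Westmoor, w=35) → cum 170
  km 48 (Midtown, w=50) → cum 220
Optimal location: km 5.

x = 5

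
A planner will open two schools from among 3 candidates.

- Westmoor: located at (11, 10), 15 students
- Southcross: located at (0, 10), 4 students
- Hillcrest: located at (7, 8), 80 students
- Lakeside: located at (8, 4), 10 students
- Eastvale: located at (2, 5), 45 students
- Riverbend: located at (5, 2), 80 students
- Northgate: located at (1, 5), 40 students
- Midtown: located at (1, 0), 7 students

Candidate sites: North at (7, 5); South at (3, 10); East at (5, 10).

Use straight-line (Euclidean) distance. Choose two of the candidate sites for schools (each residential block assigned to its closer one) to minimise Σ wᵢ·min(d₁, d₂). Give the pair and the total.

Evaluate every pair (each demand assigned to the nearer of the two):
  {North, South}: total = 1145.7
  {North, East}: total = 1158.5
  {South, East}: total = 1551.6
Best pair: {North, South} with total 1145.7.

{North, South}, total 1145.7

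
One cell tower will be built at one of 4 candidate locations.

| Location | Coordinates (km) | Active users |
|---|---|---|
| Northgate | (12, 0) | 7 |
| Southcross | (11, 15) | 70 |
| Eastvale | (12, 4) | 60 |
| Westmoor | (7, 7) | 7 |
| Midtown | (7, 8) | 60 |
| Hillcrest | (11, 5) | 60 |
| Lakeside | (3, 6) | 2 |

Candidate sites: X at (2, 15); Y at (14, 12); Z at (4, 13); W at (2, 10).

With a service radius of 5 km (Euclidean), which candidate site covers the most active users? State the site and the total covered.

Coverage radius r = 5 km; a point is covered iff (Δx)²+(Δy)² ≤ 5² = 25.
  X (2, 15): covers {none} → 0
  Y (14, 12): covers {Southcross} → 70
  Z (4, 13): covers {none} → 0
  W (2, 10): covers {Lakeside} → 2
Maximum coverage at Y: 70 active users.

Y, covering 70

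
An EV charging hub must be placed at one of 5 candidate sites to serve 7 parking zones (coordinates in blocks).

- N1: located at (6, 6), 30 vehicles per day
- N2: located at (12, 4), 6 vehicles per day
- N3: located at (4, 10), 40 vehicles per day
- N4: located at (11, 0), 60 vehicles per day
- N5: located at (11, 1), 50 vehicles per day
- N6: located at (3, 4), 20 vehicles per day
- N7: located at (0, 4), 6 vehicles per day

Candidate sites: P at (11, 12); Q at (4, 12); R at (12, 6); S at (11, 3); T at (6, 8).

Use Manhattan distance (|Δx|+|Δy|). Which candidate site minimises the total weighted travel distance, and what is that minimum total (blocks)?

Total weighted distance at each candidate:
  P (11, 12): total = 2448
  Q (4, 12): total = 2708
  R (12, 6): total = 1696
  S (11, 3): total = 1344
  T (6, 8): total = 1860
Minimum is at S with total 1344 blocks.

S, total 1344 blocks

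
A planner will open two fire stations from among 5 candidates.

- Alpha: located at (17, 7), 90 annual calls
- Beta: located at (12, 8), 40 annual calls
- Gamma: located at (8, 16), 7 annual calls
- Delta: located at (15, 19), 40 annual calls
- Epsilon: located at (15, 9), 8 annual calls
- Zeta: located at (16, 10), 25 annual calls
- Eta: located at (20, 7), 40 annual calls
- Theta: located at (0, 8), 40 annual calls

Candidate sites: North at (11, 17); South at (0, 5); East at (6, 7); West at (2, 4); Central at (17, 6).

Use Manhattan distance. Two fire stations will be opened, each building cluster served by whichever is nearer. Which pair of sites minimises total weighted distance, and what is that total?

{South, Central}, total 1548

Evaluate every pair (each demand assigned to the nearer of the two):
  {South, Central}: total = 1548
  {East, Central}: total = 1652
  {West, Central}: total = 1661
  {North, Central}: total = 1723
  {North, East}: total = 2766
  {South, East}: total = 3280
  {North, South}: total = 3384
  {East, West}: total = 3400
  {North, West}: total = 3504
  {South, West}: total = 5030
Best pair: {South, Central} with total 1548.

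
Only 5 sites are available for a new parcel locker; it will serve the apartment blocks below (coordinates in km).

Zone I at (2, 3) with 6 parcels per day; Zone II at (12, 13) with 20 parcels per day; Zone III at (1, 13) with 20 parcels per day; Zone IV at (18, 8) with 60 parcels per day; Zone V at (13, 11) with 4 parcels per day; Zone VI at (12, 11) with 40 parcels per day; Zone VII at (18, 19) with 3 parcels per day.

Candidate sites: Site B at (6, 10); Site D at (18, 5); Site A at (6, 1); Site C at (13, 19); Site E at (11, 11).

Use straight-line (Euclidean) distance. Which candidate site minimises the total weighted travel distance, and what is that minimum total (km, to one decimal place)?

Total weighted distance at each candidate:
  Site B (6, 10): total = 1345.7
  Site D (18, 5): total = 1265.2
  Site A (6, 1): total = 1968.9
  Site C (13, 19): total = 1601.0
  Site E (11, 11): total = 857.8
Minimum is at Site E with total 857.8 km.

Site E, total 857.8 km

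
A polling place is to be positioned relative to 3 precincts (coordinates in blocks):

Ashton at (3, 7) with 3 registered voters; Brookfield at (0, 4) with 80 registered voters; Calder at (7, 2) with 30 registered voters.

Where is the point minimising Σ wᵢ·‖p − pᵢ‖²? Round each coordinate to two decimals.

The minimiser of Σwᵢ‖p−pᵢ‖² is the weighted centroid p* = (Σwᵢpᵢ)/(Σwᵢ).
Σwᵢ = 113.
Σwᵢxᵢ = 3·3 + 80·0 + 30·7 = 219.
Σwᵢyᵢ = 3·7 + 80·4 + 30·2 = 401.
x* = 219/113 = 1.94, y* = 401/113 = 3.55.

(1.94, 3.55)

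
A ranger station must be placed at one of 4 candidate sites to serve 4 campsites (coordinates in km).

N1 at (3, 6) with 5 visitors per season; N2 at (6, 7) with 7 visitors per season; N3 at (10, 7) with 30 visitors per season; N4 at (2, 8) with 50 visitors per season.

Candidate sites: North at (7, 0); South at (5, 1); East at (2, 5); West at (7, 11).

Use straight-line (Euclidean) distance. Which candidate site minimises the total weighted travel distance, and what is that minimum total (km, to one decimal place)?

Total weighted distance at each candidate:
  North (7, 0): total = 785.7
  South (5, 1): total = 684.6
  East (2, 5): total = 435.8
  West (7, 11): total = 502.4
Minimum is at East with total 435.8 km.

East, total 435.8 km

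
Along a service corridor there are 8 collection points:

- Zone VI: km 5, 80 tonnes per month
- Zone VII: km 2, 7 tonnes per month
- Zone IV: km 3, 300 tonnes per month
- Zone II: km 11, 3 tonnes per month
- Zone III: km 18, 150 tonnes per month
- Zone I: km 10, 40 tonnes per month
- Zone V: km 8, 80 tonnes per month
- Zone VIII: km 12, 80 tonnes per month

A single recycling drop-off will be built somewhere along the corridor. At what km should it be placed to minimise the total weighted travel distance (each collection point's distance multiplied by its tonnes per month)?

x = 5

For a sum of weighted absolute distances on a line, the optimum is the weighted median (not the mean). Total weight W = 740; half-weight = 370.
Sort by position and accumulate weight:
  km 2 (Zone VII, w=7) → cum 7
  km 3 (Zone IV, w=300) → cum 307
  km 5 (Zone VI, w=80) → cum 387  ≥ 370 → median here
  km 8 (Zone V, w=80) → cum 467
  km 10 (Zone I, w=40) → cum 507
  km 11 (Zone II, w=3) → cum 510
  km 12 (Zone VIII, w=80) → cum 590
  km 18 (Zone III, w=150) → cum 740
Optimal location: km 5.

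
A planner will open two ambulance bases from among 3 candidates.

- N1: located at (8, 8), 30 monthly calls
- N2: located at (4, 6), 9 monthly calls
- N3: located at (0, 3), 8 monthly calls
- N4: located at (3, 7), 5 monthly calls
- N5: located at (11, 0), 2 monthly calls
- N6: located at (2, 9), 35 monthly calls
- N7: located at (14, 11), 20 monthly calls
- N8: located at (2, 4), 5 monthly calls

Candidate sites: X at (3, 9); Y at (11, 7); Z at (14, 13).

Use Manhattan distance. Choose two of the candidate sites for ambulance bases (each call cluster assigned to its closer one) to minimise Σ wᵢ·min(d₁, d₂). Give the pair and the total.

{X, Z}, total 435

Evaluate every pair (each demand assigned to the nearer of the two):
  {X, Z}: total = 435
  {X, Y}: total = 457
  {Y, Z}: total = 851
Best pair: {X, Z} with total 435.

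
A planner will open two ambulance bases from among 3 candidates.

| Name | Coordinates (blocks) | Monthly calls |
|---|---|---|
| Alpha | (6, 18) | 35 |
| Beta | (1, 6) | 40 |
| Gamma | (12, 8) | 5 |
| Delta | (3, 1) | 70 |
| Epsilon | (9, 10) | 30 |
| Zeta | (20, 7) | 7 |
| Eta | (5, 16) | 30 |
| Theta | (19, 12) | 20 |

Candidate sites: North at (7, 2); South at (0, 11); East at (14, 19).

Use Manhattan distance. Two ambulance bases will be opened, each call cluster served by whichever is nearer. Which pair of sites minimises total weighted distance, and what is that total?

Evaluate every pair (each demand assigned to the nearer of the two):
  {North, East}: total = 2146
  {North, South}: total = 2226
  {South, East}: total = 2496
Best pair: {North, East} with total 2146.

{North, East}, total 2146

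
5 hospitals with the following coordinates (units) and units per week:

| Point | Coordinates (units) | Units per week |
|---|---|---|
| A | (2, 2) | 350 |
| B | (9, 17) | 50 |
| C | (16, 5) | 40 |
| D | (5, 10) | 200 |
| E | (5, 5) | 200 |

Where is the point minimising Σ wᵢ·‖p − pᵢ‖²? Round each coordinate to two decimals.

(4.51, 5.65)

The minimiser of Σwᵢ‖p−pᵢ‖² is the weighted centroid p* = (Σwᵢpᵢ)/(Σwᵢ).
Σwᵢ = 840.
Σwᵢxᵢ = 350·2 + 50·9 + 40·16 + 200·5 + 200·5 = 3790.
Σwᵢyᵢ = 350·2 + 50·17 + 40·5 + 200·10 + 200·5 = 4750.
x* = 3790/840 = 4.51, y* = 4750/840 = 5.65.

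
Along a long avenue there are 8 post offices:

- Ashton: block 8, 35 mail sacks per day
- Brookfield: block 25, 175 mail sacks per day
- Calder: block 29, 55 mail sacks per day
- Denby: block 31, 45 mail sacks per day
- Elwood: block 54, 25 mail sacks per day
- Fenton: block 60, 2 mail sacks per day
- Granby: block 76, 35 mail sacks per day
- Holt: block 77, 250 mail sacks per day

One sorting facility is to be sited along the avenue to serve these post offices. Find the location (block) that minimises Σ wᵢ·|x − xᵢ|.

For a sum of weighted absolute distances on a line, the optimum is the weighted median (not the mean). Total weight W = 622; half-weight = 311.
Sort by position and accumulate weight:
  block 8 (Ashton, w=35) → cum 35
  block 25 (Brookfield, w=175) → cum 210
  block 29 (Calder, w=55) → cum 265
  block 31 (Denby, w=45) → cum 310
  block 54 (Elwood, w=25) → cum 335  ≥ 311 → median here
  block 60 (Fenton, w=2) → cum 337
  block 76 (Granby, w=35) → cum 372
  block 77 (Holt, w=250) → cum 622
Optimal location: block 54.

x = 54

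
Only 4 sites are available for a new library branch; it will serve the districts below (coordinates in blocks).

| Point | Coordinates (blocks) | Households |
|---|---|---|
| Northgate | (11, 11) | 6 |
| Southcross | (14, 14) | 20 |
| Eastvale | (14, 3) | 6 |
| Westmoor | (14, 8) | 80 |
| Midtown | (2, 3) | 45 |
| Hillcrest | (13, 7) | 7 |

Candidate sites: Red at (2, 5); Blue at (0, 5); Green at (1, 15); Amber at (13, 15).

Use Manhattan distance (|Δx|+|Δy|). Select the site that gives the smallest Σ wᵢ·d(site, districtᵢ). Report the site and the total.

Total weighted distance at each candidate:
  Red (2, 5): total = 1975
  Blue (0, 5): total = 2303
  Green (1, 15): total = 2839
  Amber (13, 15): total = 1885
Minimum is at Amber with total 1885 blocks.

Amber, total 1885 blocks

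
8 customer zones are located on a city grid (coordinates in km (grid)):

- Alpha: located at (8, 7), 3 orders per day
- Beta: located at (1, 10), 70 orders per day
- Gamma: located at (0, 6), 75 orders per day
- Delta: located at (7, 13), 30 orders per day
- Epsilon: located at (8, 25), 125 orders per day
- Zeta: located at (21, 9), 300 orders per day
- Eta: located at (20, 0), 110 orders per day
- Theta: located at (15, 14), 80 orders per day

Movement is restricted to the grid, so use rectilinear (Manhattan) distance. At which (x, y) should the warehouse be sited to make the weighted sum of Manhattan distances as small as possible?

(20, 9)

Manhattan distance separates: Σwᵢ(|x−xᵢ|+|y−yᵢ|) = Σwᵢ|x−xᵢ| + Σwᵢ|y−yᵢ|, so x and y are optimised independently as 1-D weighted medians.
Total weight W = 793; half = 396.5.
x-coordinate, sorted with cumulative weight:
  x=0 (Gamma, w=75) cum 75
  x=1 (Beta, w=70) cum 145
  x=7 (Delta, w=30) cum 175
  x=8 (Alpha, w=3) cum 178
  x=8 (Epsilon, w=125) cum 303
  x=15 (Theta, w=80) cum 383
  x=20 (Eta, w=110) cum 493  ← median
  x=21 (Zeta, w=300) cum 793
⇒ x* = 20
y-coordinate, sorted with cumulative weight:
  y=0 (Eta, w=110) cum 110
  y=6 (Gamma, w=75) cum 185
  y=7 (Alpha, w=3) cum 188
  y=9 (Zeta, w=300) cum 488  ← median
  y=10 (Beta, w=70) cum 558
  y=13 (Delta, w=30) cum 588
  y=14 (Theta, w=80) cum 668
  y=25 (Epsilon, w=125) cum 793
⇒ y* = 9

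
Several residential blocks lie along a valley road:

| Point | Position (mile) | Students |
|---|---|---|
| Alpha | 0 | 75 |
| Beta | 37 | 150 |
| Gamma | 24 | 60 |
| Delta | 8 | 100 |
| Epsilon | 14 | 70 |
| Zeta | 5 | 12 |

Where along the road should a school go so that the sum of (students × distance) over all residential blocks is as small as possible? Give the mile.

x = 14

For a sum of weighted absolute distances on a line, the optimum is the weighted median (not the mean). Total weight W = 467; half-weight = 233.5.
Sort by position and accumulate weight:
  mile 0 (Alpha, w=75) → cum 75
  mile 5 (Zeta, w=12) → cum 87
  mile 8 (Delta, w=100) → cum 187
  mile 14 (Epsilon, w=70) → cum 257  ≥ 233.5 → median here
  mile 24 (Gamma, w=60) → cum 317
  mile 37 (Beta, w=150) → cum 467
Optimal location: mile 14.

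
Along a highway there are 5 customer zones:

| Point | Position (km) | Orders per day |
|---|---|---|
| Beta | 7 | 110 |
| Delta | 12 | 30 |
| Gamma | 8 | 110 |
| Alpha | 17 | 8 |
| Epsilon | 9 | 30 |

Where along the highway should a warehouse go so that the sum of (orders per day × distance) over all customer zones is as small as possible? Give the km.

For a sum of weighted absolute distances on a line, the optimum is the weighted median (not the mean). Total weight W = 288; half-weight = 144.
Sort by position and accumulate weight:
  km 7 (Beta, w=110) → cum 110
  km 8 (Gamma, w=110) → cum 220  ≥ 144 → median here
  km 9 (Epsilon, w=30) → cum 250
  km 12 (Delta, w=30) → cum 280
  km 17 (Alpha, w=8) → cum 288
Optimal location: km 8.

x = 8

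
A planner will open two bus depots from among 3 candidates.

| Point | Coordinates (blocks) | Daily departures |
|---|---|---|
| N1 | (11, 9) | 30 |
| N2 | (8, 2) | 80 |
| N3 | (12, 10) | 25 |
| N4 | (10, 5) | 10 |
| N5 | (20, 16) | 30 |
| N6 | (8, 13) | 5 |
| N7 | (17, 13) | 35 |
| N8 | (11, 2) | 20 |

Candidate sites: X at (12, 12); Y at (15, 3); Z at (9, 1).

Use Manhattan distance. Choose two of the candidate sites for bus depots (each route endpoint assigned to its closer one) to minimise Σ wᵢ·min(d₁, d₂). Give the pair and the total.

{X, Z}, total 1035

Evaluate every pair (each demand assigned to the nearer of the two):
  {X, Z}: total = 1035
  {X, Y}: total = 1575
  {Y, Z}: total = 1845
Best pair: {X, Z} with total 1035.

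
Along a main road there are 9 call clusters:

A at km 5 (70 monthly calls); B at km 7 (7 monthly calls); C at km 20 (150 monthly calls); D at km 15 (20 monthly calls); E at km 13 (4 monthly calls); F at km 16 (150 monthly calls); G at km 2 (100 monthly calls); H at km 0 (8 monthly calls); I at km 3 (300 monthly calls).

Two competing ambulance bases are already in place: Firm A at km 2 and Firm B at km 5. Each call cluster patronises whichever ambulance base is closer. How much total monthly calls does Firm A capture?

408

The indifferent point is the midpoint (2+5)/2 = 3.5; call clusters left of it (closer to Firm A at 2) go to Firm A, those right go to Firm B.
  H at 0 (w=8) → Firm A
  G at 2 (w=100) → Firm A
  I at 3 (w=300) → Firm A
  A at 5 (w=70) → Firm B
  B at 7 (w=7) → Firm B
  E at 13 (w=4) → Firm B
  D at 15 (w=20) → Firm B
  F at 16 (w=150) → Firm B
  C at 20 (w=150) → Firm B
Firm A captures 408; Firm B captures 401.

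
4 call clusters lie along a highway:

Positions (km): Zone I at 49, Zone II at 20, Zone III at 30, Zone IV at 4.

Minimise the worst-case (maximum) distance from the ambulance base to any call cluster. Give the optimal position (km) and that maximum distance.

location 26.5, max distance 22.5

The 1-center on a line is the midpoint of the two extreme points: leftmost at 4, rightmost at 49.
Optimal location = (4 + 49)/2 = 26.5; maximum distance = (49 − 4)/2 = 22.5.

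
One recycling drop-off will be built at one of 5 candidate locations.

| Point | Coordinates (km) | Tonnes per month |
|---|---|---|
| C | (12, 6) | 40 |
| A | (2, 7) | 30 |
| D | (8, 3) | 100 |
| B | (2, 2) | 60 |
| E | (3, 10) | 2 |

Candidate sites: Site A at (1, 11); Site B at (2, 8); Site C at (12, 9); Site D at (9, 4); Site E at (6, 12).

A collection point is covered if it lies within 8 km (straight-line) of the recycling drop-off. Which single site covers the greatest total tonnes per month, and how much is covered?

Coverage radius r = 8 km; a point is covered iff (Δx)²+(Δy)² ≤ 8² = 64.
  Site A (1, 11): covers {A, E} → 32
  Site B (2, 8): covers {A, D, B, E} → 192
  Site C (12, 9): covers {C, D} → 140
  Site D (9, 4): covers {C, A, D, B} → 230
  Site E (6, 12): covers {A, E} → 32
Maximum coverage at Site D: 230 tonnes per month.

Site D, covering 230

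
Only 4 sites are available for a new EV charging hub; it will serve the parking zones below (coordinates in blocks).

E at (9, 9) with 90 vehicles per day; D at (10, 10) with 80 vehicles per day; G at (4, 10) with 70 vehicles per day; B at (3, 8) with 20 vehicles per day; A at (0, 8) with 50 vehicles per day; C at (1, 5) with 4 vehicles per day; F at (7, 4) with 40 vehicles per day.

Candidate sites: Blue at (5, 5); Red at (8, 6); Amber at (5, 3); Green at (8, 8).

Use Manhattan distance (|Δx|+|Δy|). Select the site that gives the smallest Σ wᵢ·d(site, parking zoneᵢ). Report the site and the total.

Total weighted distance at each candidate:
  Blue (5, 5): total = 2576
  Red (8, 6): total = 2192
  Amber (5, 3): total = 3204
  Green (8, 8): total = 1660
Minimum is at Green with total 1660 blocks.

Green, total 1660 blocks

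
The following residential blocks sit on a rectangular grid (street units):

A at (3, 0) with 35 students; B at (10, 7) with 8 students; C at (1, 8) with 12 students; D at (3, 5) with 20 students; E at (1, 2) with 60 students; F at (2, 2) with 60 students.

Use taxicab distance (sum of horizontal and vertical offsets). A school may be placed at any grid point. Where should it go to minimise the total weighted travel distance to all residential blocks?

(2, 2)

Manhattan distance separates: Σwᵢ(|x−xᵢ|+|y−yᵢ|) = Σwᵢ|x−xᵢ| + Σwᵢ|y−yᵢ|, so x and y are optimised independently as 1-D weighted medians.
Total weight W = 195; half = 97.5.
x-coordinate, sorted with cumulative weight:
  x=1 (C, w=12) cum 12
  x=1 (E, w=60) cum 72
  x=2 (F, w=60) cum 132  ← median
  x=3 (A, w=35) cum 167
  x=3 (D, w=20) cum 187
  x=10 (B, w=8) cum 195
⇒ x* = 2
y-coordinate, sorted with cumulative weight:
  y=0 (A, w=35) cum 35
  y=2 (E, w=60) cum 95
  y=2 (F, w=60) cum 155  ← median
  y=5 (D, w=20) cum 175
  y=7 (B, w=8) cum 183
  y=8 (C, w=12) cum 195
⇒ y* = 2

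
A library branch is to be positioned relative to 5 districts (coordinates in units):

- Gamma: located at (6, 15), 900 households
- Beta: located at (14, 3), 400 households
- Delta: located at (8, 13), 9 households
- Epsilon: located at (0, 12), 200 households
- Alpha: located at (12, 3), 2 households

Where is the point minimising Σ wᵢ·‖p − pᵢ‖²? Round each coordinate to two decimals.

The minimiser of Σwᵢ‖p−pᵢ‖² is the weighted centroid p* = (Σwᵢpᵢ)/(Σwᵢ).
Σwᵢ = 1511.
Σwᵢxᵢ = 900·6 + 400·14 + 9·8 + 200·0 + 2·12 = 11096.
Σwᵢyᵢ = 900·15 + 400·3 + 9·13 + 200·12 + 2·3 = 17223.
x* = 11096/1511 = 7.34, y* = 17223/1511 = 11.40.

(7.34, 11.40)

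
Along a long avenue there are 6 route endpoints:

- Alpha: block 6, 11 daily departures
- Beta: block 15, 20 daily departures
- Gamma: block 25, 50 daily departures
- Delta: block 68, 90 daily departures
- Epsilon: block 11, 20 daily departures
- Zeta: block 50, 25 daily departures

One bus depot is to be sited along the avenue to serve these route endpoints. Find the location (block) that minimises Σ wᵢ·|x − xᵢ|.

x = 50

For a sum of weighted absolute distances on a line, the optimum is the weighted median (not the mean). Total weight W = 216; half-weight = 108.
Sort by position and accumulate weight:
  block 6 (Alpha, w=11) → cum 11
  block 11 (Epsilon, w=20) → cum 31
  block 15 (Beta, w=20) → cum 51
  block 25 (Gamma, w=50) → cum 101
  block 50 (Zeta, w=25) → cum 126  ≥ 108 → median here
  block 68 (Delta, w=90) → cum 216
Optimal location: block 50.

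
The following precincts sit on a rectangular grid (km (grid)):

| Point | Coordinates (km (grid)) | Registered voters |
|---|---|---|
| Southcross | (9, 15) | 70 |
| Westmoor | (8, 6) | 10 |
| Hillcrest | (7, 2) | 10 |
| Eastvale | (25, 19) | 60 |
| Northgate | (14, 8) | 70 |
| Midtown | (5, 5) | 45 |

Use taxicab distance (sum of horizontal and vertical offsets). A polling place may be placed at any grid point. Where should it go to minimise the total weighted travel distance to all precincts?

Manhattan distance separates: Σwᵢ(|x−xᵢ|+|y−yᵢ|) = Σwᵢ|x−xᵢ| + Σwᵢ|y−yᵢ|, so x and y are optimised independently as 1-D weighted medians.
Total weight W = 265; half = 132.5.
x-coordinate, sorted with cumulative weight:
  x=5 (Midtown, w=45) cum 45
  x=7 (Hillcrest, w=10) cum 55
  x=8 (Westmoor, w=10) cum 65
  x=9 (Southcross, w=70) cum 135  ← median
  x=14 (Northgate, w=70) cum 205
  x=25 (Eastvale, w=60) cum 265
⇒ x* = 9
y-coordinate, sorted with cumulative weight:
  y=2 (Hillcrest, w=10) cum 10
  y=5 (Midtown, w=45) cum 55
  y=6 (Westmoor, w=10) cum 65
  y=8 (Northgate, w=70) cum 135  ← median
  y=15 (Southcross, w=70) cum 205
  y=19 (Eastvale, w=60) cum 265
⇒ y* = 8

(9, 8)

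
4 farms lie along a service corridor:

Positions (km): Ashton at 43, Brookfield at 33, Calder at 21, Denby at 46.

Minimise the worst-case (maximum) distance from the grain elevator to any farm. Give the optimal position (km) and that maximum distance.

The 1-center on a line is the midpoint of the two extreme points: leftmost at 21, rightmost at 46.
Optimal location = (21 + 46)/2 = 33.5; maximum distance = (46 − 21)/2 = 12.5.

location 33.5, max distance 12.5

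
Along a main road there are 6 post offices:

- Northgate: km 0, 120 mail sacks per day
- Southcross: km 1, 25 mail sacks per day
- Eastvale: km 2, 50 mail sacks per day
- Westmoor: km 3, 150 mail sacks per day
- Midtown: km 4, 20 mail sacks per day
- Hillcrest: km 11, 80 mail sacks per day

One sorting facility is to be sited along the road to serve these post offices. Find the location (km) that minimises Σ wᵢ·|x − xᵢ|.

x = 3

For a sum of weighted absolute distances on a line, the optimum is the weighted median (not the mean). Total weight W = 445; half-weight = 222.5.
Sort by position and accumulate weight:
  km 0 (Northgate, w=120) → cum 120
  km 1 (Southcross, w=25) → cum 145
  km 2 (Eastvale, w=50) → cum 195
  km 3 (Westmoor, w=150) → cum 345  ≥ 222.5 → median here
  km 4 (Midtown, w=20) → cum 365
  km 11 (Hillcrest, w=80) → cum 445
Optimal location: km 3.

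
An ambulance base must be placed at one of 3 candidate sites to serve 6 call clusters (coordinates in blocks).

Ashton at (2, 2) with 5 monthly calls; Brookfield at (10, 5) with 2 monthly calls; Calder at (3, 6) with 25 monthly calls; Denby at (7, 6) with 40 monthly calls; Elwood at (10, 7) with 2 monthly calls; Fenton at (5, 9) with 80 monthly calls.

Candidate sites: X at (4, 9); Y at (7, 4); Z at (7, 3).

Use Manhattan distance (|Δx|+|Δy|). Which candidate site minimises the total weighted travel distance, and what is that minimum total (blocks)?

X, total 501 blocks

Total weighted distance at each candidate:
  X (4, 9): total = 501
  Y (7, 4): total = 845
  Z (7, 3): total = 989
Minimum is at X with total 501 blocks.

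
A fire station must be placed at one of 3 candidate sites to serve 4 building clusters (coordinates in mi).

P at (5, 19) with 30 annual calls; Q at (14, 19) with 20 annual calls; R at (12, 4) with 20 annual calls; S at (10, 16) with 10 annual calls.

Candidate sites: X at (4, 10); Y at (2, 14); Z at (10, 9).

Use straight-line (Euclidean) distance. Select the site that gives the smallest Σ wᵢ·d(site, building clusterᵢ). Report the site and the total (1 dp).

Z, total 728.5 mi

Total weighted distance at each candidate:
  X (4, 10): total = 825.6
  Y (2, 14): total = 800.2
  Z (10, 9): total = 728.5
Minimum is at Z with total 728.5 mi.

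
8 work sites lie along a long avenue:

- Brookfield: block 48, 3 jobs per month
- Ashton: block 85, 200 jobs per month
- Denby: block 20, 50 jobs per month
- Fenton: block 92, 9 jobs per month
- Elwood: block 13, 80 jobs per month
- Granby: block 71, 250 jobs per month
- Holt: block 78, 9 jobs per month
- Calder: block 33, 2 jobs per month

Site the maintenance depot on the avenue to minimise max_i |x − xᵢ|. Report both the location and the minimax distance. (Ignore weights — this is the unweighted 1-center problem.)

location 52.5, max distance 39.5

The 1-center on a line is the midpoint of the two extreme points: leftmost at 13, rightmost at 92.
Optimal location = (13 + 92)/2 = 52.5; maximum distance = (92 − 13)/2 = 39.5.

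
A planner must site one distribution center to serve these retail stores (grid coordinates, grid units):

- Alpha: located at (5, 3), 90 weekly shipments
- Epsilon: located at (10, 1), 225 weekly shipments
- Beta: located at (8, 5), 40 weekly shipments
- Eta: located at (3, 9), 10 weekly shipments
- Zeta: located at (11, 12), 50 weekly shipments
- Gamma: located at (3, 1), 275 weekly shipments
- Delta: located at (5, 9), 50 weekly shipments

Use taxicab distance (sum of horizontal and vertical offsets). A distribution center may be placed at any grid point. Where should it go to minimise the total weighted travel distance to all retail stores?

(5, 1)

Manhattan distance separates: Σwᵢ(|x−xᵢ|+|y−yᵢ|) = Σwᵢ|x−xᵢ| + Σwᵢ|y−yᵢ|, so x and y are optimised independently as 1-D weighted medians.
Total weight W = 740; half = 370.
x-coordinate, sorted with cumulative weight:
  x=3 (Eta, w=10) cum 10
  x=3 (Gamma, w=275) cum 285
  x=5 (Alpha, w=90) cum 375  ← median
  x=5 (Delta, w=50) cum 425
  x=8 (Beta, w=40) cum 465
  x=10 (Epsilon, w=225) cum 690
  x=11 (Zeta, w=50) cum 740
⇒ x* = 5
y-coordinate, sorted with cumulative weight:
  y=1 (Epsilon, w=225) cum 225
  y=1 (Gamma, w=275) cum 500  ← median
  y=3 (Alpha, w=90) cum 590
  y=5 (Beta, w=40) cum 630
  y=9 (Eta, w=10) cum 640
  y=9 (Delta, w=50) cum 690
  y=12 (Zeta, w=50) cum 740
⇒ y* = 1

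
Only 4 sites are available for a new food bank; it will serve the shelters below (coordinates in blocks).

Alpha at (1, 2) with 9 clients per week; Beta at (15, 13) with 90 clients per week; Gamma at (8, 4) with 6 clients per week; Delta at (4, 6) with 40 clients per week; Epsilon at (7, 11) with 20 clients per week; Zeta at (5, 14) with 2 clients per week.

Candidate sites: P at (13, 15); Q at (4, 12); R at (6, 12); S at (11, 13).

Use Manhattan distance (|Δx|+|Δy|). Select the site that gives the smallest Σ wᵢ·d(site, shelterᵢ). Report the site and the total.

S, total 1315 blocks

Total weighted distance at each candidate:
  P (13, 15): total = 1619
  Q (4, 12): total = 1595
  R (6, 12): total = 1461
  S (11, 13): total = 1315
Minimum is at S with total 1315 blocks.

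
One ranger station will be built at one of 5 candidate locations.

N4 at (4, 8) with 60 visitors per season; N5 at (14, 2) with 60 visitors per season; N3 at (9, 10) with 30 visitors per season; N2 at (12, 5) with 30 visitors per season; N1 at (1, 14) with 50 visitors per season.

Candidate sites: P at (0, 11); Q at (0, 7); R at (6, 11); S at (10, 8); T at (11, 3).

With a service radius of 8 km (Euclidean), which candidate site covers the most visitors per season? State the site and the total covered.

Coverage radius r = 8 km; a point is covered iff (Δx)²+(Δy)² ≤ 8² = 64.
  P (0, 11): covers {N4, N1} → 110
  Q (0, 7): covers {N4, N1} → 110
  R (6, 11): covers {N4, N3, N1} → 140
  S (10, 8): covers {N4, N5, N3, N2} → 180
  T (11, 3): covers {N5, N3, N2} → 120
Maximum coverage at S: 180 visitors per season.

S, covering 180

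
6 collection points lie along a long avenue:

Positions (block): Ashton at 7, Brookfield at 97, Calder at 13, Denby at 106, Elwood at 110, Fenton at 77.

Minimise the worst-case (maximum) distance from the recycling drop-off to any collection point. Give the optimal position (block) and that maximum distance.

The 1-center on a line is the midpoint of the two extreme points: leftmost at 7, rightmost at 110.
Optimal location = (7 + 110)/2 = 58.5; maximum distance = (110 − 7)/2 = 51.5.

location 58.5, max distance 51.5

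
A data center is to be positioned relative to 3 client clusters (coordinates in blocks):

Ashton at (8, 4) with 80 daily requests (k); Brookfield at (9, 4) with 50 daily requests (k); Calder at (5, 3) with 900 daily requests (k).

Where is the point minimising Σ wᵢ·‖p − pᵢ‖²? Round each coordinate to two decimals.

The minimiser of Σwᵢ‖p−pᵢ‖² is the weighted centroid p* = (Σwᵢpᵢ)/(Σwᵢ).
Σwᵢ = 1030.
Σwᵢxᵢ = 80·8 + 50·9 + 900·5 = 5590.
Σwᵢyᵢ = 80·4 + 50·4 + 900·3 = 3220.
x* = 5590/1030 = 5.43, y* = 3220/1030 = 3.13.

(5.43, 3.13)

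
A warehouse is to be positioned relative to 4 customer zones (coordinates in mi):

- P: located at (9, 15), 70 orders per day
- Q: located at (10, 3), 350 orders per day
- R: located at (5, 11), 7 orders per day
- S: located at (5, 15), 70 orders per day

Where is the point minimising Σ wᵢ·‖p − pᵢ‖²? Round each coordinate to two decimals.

The minimiser of Σwᵢ‖p−pᵢ‖² is the weighted centroid p* = (Σwᵢpᵢ)/(Σwᵢ).
Σwᵢ = 497.
Σwᵢxᵢ = 70·9 + 350·10 + 7·5 + 70·5 = 4515.
Σwᵢyᵢ = 70·15 + 350·3 + 7·11 + 70·15 = 3227.
x* = 4515/497 = 9.08, y* = 3227/497 = 6.49.

(9.08, 6.49)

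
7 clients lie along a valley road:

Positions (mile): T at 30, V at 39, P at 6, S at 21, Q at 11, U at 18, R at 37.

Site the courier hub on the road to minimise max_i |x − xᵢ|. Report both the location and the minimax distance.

location 22.5, max distance 16.5

The 1-center on a line is the midpoint of the two extreme points: leftmost at 6, rightmost at 39.
Optimal location = (6 + 39)/2 = 22.5; maximum distance = (39 − 6)/2 = 16.5.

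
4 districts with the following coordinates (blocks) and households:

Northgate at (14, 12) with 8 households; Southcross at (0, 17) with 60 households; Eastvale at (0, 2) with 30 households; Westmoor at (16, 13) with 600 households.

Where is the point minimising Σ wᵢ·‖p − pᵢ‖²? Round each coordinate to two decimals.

The minimiser of Σwᵢ‖p−pᵢ‖² is the weighted centroid p* = (Σwᵢpᵢ)/(Σwᵢ).
Σwᵢ = 698.
Σwᵢxᵢ = 8·14 + 60·0 + 30·0 + 600·16 = 9712.
Σwᵢyᵢ = 8·12 + 60·17 + 30·2 + 600·13 = 8976.
x* = 9712/698 = 13.91, y* = 8976/698 = 12.86.

(13.91, 12.86)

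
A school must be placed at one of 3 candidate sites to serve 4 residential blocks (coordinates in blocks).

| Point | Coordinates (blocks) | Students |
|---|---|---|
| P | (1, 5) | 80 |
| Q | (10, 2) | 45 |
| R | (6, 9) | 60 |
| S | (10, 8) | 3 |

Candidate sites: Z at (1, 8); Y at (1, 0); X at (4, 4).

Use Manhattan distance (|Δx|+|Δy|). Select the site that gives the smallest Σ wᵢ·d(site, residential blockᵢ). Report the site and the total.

Total weighted distance at each candidate:
  Z (1, 8): total = 1302
  Y (1, 0): total = 1786
  X (4, 4): total = 1130
Minimum is at X with total 1130 blocks.

X, total 1130 blocks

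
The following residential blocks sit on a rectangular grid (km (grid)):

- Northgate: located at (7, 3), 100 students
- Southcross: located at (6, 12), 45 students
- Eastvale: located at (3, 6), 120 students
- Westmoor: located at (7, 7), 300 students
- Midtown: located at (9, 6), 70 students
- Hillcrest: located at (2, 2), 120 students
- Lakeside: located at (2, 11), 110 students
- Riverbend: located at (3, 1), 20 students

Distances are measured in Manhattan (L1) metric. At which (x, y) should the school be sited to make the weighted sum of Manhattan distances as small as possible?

(7, 7)

Manhattan distance separates: Σwᵢ(|x−xᵢ|+|y−yᵢ|) = Σwᵢ|x−xᵢ| + Σwᵢ|y−yᵢ|, so x and y are optimised independently as 1-D weighted medians.
Total weight W = 885; half = 442.5.
x-coordinate, sorted with cumulative weight:
  x=2 (Hillcrest, w=120) cum 120
  x=2 (Lakeside, w=110) cum 230
  x=3 (Eastvale, w=120) cum 350
  x=3 (Riverbend, w=20) cum 370
  x=6 (Southcross, w=45) cum 415
  x=7 (Northgate, w=100) cum 515  ← median
  x=7 (Westmoor, w=300) cum 815
  x=9 (Midtown, w=70) cum 885
⇒ x* = 7
y-coordinate, sorted with cumulative weight:
  y=1 (Riverbend, w=20) cum 20
  y=2 (Hillcrest, w=120) cum 140
  y=3 (Northgate, w=100) cum 240
  y=6 (Eastvale, w=120) cum 360
  y=6 (Midtown, w=70) cum 430
  y=7 (Westmoor, w=300) cum 730  ← median
  y=11 (Lakeside, w=110) cum 840
  y=12 (Southcross, w=45) cum 885
⇒ y* = 7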